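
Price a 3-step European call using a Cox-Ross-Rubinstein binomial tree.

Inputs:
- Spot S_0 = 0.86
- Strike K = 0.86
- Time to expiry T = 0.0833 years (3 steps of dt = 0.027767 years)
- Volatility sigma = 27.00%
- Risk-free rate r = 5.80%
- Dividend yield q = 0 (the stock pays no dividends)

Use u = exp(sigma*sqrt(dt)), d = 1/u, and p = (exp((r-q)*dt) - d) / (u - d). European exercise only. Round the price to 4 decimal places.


dt = T/N = 0.027767
u = exp(sigma*sqrt(dt)) = 1.046018; d = 1/u = 0.956006
p = (exp((r-q)*dt) - d) / (u - d) = 0.506660
Discount per step: exp(-r*dt) = 0.998391
Stock lattice S(k, i) with i counting down-moves:
  k=0: S(0,0) = 0.8600
  k=1: S(1,0) = 0.8996; S(1,1) = 0.8222
  k=2: S(2,0) = 0.9410; S(2,1) = 0.8600; S(2,2) = 0.7860
  k=3: S(3,0) = 0.9843; S(3,1) = 0.8996; S(3,2) = 0.8222; S(3,3) = 0.7514
Terminal payoffs V(N, i) = max(S_T - K, 0):
  V(3,0) = 0.124275; V(3,1) = 0.039576; V(3,2) = 0.000000; V(3,3) = 0.000000
Backward induction: V(k, i) = exp(-r*dt) * [p * V(k+1, i) + (1-p) * V(k+1, i+1)].
  V(2,0) = exp(-r*dt) * [p*0.124275 + (1-p)*0.039576] = 0.082357
  V(2,1) = exp(-r*dt) * [p*0.039576 + (1-p)*0.000000] = 0.020019
  V(2,2) = exp(-r*dt) * [p*0.000000 + (1-p)*0.000000] = 0.000000
  V(1,0) = exp(-r*dt) * [p*0.082357 + (1-p)*0.020019] = 0.051520
  V(1,1) = exp(-r*dt) * [p*0.020019 + (1-p)*0.000000] = 0.010127
  V(0,0) = exp(-r*dt) * [p*0.051520 + (1-p)*0.010127] = 0.031049

Answer: Price = V(0,0) = 0.0310


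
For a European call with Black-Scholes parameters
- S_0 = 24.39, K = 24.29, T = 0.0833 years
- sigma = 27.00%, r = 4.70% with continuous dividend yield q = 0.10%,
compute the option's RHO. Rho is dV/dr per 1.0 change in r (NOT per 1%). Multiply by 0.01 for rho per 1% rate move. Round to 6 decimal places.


Answer: Rho = 1.058291

Derivation:
d1 = 0.1408574305; d2 = 0.0629307342
phi(d1) = 0.3950041764; exp(-qT) = 0.9999167035; exp(-rT) = 0.9960925540
N(d2) = 0.5250891695
Rho = K*T*exp(-rT)*N(d2) = 24.2900 * 0.0833 * 0.9960925540 * 0.5250891695 = 1.058291


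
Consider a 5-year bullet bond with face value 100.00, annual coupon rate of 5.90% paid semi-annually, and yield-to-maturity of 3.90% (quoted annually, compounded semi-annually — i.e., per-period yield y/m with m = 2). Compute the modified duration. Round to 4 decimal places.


Answer: Modified duration = 4.3474

Derivation:
Coupon per period c = face * coupon_rate / m = 2.950000
Periods per year m = 2; per-period yield y/m = 0.019500
Number of cashflows N = 10
Cashflows (t years, CF_t, discount factor 1/(1+y/m)^(m*t), PV):
  t = 0.5000: CF_t = 2.950000, DF = 0.980873, PV = 2.893575
  t = 1.0000: CF_t = 2.950000, DF = 0.962112, PV = 2.838230
  t = 1.5000: CF_t = 2.950000, DF = 0.943709, PV = 2.783943
  t = 2.0000: CF_t = 2.950000, DF = 0.925659, PV = 2.730694
  t = 2.5000: CF_t = 2.950000, DF = 0.907954, PV = 2.678464
  t = 3.0000: CF_t = 2.950000, DF = 0.890588, PV = 2.627233
  t = 3.5000: CF_t = 2.950000, DF = 0.873553, PV = 2.576982
  t = 4.0000: CF_t = 2.950000, DF = 0.856845, PV = 2.527692
  t = 4.5000: CF_t = 2.950000, DF = 0.840456, PV = 2.479345
  t = 5.0000: CF_t = 102.950000, DF = 0.824380, PV = 84.869970
Price P = sum_t PV_t = 109.006129
First compute Macaulay numerator sum_t t * PV_t:
  t * PV_t at t = 0.5000: 1.446788
  t * PV_t at t = 1.0000: 2.838230
  t * PV_t at t = 1.5000: 4.175914
  t * PV_t at t = 2.0000: 5.461389
  t * PV_t at t = 2.5000: 6.696161
  t * PV_t at t = 3.0000: 7.881700
  t * PV_t at t = 3.5000: 9.019437
  t * PV_t at t = 4.0000: 10.110768
  t * PV_t at t = 4.5000: 11.157052
  t * PV_t at t = 5.0000: 424.349851
Macaulay duration D = 483.137290 / 109.006129 = 4.432203
Modified duration = D / (1 + y/m) = 4.432203 / (1 + 0.019500) = 4.347428


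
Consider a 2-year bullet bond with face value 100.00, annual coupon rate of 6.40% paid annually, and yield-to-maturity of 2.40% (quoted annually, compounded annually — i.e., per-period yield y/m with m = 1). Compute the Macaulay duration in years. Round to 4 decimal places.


Answer: Macaulay duration = 1.9420 years

Derivation:
Coupon per period c = face * coupon_rate / m = 6.400000
Periods per year m = 1; per-period yield y/m = 0.024000
Number of cashflows N = 2
Cashflows (t years, CF_t, discount factor 1/(1+y/m)^(m*t), PV):
  t = 1.0000: CF_t = 6.400000, DF = 0.976562, PV = 6.250000
  t = 2.0000: CF_t = 106.400000, DF = 0.953674, PV = 101.470947
Price P = sum_t PV_t = 107.720947
Macaulay numerator sum_t t * PV_t:
  t * PV_t at t = 1.0000: 6.250000
  t * PV_t at t = 2.0000: 202.941895
Macaulay duration D = (sum_t t * PV_t) / P = 209.191895 / 107.720947 = 1.941980


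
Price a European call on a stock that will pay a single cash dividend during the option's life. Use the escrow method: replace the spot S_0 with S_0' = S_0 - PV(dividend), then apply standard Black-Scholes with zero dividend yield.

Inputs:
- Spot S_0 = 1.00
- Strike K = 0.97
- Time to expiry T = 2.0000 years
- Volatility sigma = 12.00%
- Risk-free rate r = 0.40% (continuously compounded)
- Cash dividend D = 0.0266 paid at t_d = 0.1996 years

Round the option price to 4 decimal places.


PV(D) = D * exp(-r * t_d) = 0.0266 * 0.99920192 = 0.02657877
S_0' = S_0 - PV(D) = 1.0000 - 0.02657877 = 0.97342123
d1 = (ln(S_0'/K) + (r + sigma^2/2)*T) / (sigma*sqrt(T)) = 0.15273998
d2 = d1 - sigma*sqrt(T) = -0.01696564
exp(-rT) = 0.99203191
N(d1) = 0.56069834; N(d2) = 0.49323201
C = S_0' * N(d1) - K * exp(-rT) * N(d2) = 0.97342123 * 0.56069834 - 0.9700 * 0.99203191 * 0.49323201 = 0.0712

Answer: Price = 0.0712


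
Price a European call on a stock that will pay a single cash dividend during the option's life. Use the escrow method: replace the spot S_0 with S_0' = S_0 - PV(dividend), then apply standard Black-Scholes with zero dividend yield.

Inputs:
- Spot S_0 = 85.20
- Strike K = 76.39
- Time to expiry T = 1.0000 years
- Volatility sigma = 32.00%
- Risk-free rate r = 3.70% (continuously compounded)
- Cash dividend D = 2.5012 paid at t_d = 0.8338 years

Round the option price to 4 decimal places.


PV(D) = D * exp(-r * t_d) = 2.5012 * 0.96962042 = 2.42521460
S_0' = S_0 - PV(D) = 85.2000 - 2.42521460 = 82.77478540
d1 = (ln(S_0'/K) + (r + sigma^2/2)*T) / (sigma*sqrt(T)) = 0.52647404
d2 = d1 - sigma*sqrt(T) = 0.20647404
exp(-rT) = 0.96367614
N(d1) = 0.70072056; N(d2) = 0.58178968
C = S_0' * N(d1) - K * exp(-rT) * N(d2) = 82.77478540 * 0.70072056 - 76.3900 * 0.96367614 * 0.58178968 = 15.1734

Answer: Price = 15.1734


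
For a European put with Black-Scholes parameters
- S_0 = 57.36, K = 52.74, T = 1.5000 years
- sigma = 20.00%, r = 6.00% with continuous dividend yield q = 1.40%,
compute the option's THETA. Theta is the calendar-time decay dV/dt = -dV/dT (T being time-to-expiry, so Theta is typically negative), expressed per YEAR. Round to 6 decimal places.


Answer: Theta = -0.672858

Derivation:
d1 = 0.7469842072; d2 = 0.5020352330
phi(d1) = 0.3018179566; exp(-qT) = 0.9792189646; exp(-rT) = 0.9139311853
Theta = -S*exp(-qT)*phi(d1)*sigma/(2*sqrt(T)) + r*K*exp(-rT)*N(-d2) - q*S*exp(-qT)*N(-d1)
N(-d1) = 0.2275365469; N(-d2) = 0.3078213687; sqrt(T) = 1.2247448714
Term 1 = -57.3600 * 0.9792189646 * 0.3018179566 * 0.2000 / (2 * 1.2247448714) = -1.3841667211
Term 2 = 0.0600 * 52.7400 * 0.9139311853 * 0.3078213687 = 0.8902328940
Term 3 = -0.0140 * 57.3600 * 0.9792189646 * 0.2275365469 = -0.1789238181
Theta = -1.3841667211 + (0.8902328940) + (-0.1789238181) = -0.672858


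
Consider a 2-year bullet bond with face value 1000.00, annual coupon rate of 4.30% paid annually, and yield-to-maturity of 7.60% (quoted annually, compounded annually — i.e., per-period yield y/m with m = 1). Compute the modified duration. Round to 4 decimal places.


Answer: Modified duration = 1.8193

Derivation:
Coupon per period c = face * coupon_rate / m = 43.000000
Periods per year m = 1; per-period yield y/m = 0.076000
Number of cashflows N = 2
Cashflows (t years, CF_t, discount factor 1/(1+y/m)^(m*t), PV):
  t = 1.0000: CF_t = 43.000000, DF = 0.929368, PV = 39.962825
  t = 2.0000: CF_t = 1043.000000, DF = 0.863725, PV = 900.865107
Price P = sum_t PV_t = 940.827932
First compute Macaulay numerator sum_t t * PV_t:
  t * PV_t at t = 1.0000: 39.962825
  t * PV_t at t = 2.0000: 1801.730214
Macaulay duration D = 1841.693039 / 940.827932 = 1.957524
Modified duration = D / (1 + y/m) = 1.957524 / (1 + 0.076000) = 1.819260


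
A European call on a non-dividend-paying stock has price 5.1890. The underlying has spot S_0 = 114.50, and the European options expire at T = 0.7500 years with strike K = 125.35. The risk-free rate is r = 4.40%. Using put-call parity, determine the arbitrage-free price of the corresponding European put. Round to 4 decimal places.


Put-call parity: C - P = S_0 * exp(-qT) - K * exp(-rT).
S_0 * exp(-qT) = 114.5000 * 1.00000000 = 114.50000000
K * exp(-rT) = 125.3500 * 0.96753856 = 121.28095844
P = C - S*exp(-qT) + K*exp(-rT)
P = 5.1890 - 114.50000000 + 121.28095844 = 11.9700

Answer: Put price = 11.9700


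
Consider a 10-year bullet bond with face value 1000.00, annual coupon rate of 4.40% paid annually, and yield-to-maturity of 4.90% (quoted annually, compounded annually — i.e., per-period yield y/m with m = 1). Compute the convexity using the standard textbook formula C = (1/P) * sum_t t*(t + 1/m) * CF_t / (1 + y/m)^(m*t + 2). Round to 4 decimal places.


Coupon per period c = face * coupon_rate / m = 44.000000
Periods per year m = 1; per-period yield y/m = 0.049000
Number of cashflows N = 10
Cashflows (t years, CF_t, discount factor 1/(1+y/m)^(m*t), PV):
  t = 1.0000: CF_t = 44.000000, DF = 0.953289, PV = 41.944709
  t = 2.0000: CF_t = 44.000000, DF = 0.908760, PV = 39.985423
  t = 3.0000: CF_t = 44.000000, DF = 0.866310, PV = 38.117658
  t = 4.0000: CF_t = 44.000000, DF = 0.825844, PV = 36.337138
  t = 5.0000: CF_t = 44.000000, DF = 0.787268, PV = 34.639789
  t = 6.0000: CF_t = 44.000000, DF = 0.750494, PV = 33.021724
  t = 7.0000: CF_t = 44.000000, DF = 0.715437, PV = 31.479241
  t = 8.0000: CF_t = 44.000000, DF = 0.682018, PV = 30.008810
  t = 9.0000: CF_t = 44.000000, DF = 0.650161, PV = 28.607064
  t = 10.0000: CF_t = 1044.000000, DF = 0.619791, PV = 647.061584
Price P = sum_t PV_t = 961.203142
Convexity numerator sum_t t*(t + 1/m) * CF_t / (1+y/m)^(m*t + 2):
  t = 1.0000: term = 76.235316
  t = 2.0000: term = 218.022831
  t = 3.0000: term = 415.677466
  t = 4.0000: term = 660.434486
  t = 5.0000: term = 944.377244
  t = 6.0000: term = 1260.370012
  t = 7.0000: term = 1601.995566
  t = 8.0000: term = 1963.497221
  t = 9.0000: term = 2339.725001
  t = 10.0000: term = 64682.578686
Convexity = (1/P) * sum = 74162.913830 / 961.203142 = 77.156337

Answer: Convexity = 77.1563


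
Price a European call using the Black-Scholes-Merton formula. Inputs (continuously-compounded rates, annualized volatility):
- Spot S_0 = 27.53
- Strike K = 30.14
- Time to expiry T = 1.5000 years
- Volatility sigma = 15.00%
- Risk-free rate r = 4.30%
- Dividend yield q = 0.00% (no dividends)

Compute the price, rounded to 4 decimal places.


Answer: Price = 1.6983

Derivation:
d1 = (ln(S/K) + (r - q + 0.5*sigma^2) * T) / (sigma * sqrt(T)) = -0.05008866
d2 = d1 - sigma * sqrt(T) = -0.23380039
exp(-rT) = 0.93753611; exp(-qT) = 1.00000000
C = S_0 * exp(-qT) * N(d1) - K * exp(-rT) * N(d2)
N(d1) = 0.48002587; N(d2) = 0.40756997
C = 27.5300 * 1.00000000 * 0.48002587 - 30.1400 * 0.93753611 * 0.40756997 = 1.6983


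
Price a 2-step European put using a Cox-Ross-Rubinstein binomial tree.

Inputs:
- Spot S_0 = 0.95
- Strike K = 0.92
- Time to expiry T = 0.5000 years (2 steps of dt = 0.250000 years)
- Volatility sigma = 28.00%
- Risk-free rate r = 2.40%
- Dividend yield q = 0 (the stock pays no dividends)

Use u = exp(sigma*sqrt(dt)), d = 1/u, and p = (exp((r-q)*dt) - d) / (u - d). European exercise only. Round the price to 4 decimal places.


Answer: Price = V(0,0) = 0.0526

Derivation:
dt = T/N = 0.250000
u = exp(sigma*sqrt(dt)) = 1.150274; d = 1/u = 0.869358
p = (exp((r-q)*dt) - d) / (u - d) = 0.486480
Discount per step: exp(-r*dt) = 0.994018
Stock lattice S(k, i) with i counting down-moves:
  k=0: S(0,0) = 0.9500
  k=1: S(1,0) = 1.0928; S(1,1) = 0.8259
  k=2: S(2,0) = 1.2570; S(2,1) = 0.9500; S(2,2) = 0.7180
Terminal payoffs V(N, i) = max(K - S_T, 0):
  V(2,0) = 0.000000; V(2,1) = 0.000000; V(2,2) = 0.202005
Backward induction: V(k, i) = exp(-r*dt) * [p * V(k+1, i) + (1-p) * V(k+1, i+1)].
  V(1,0) = exp(-r*dt) * [p*0.000000 + (1-p)*0.000000] = 0.000000
  V(1,1) = exp(-r*dt) * [p*0.000000 + (1-p)*0.202005] = 0.103113
  V(0,0) = exp(-r*dt) * [p*0.000000 + (1-p)*0.103113] = 0.052634


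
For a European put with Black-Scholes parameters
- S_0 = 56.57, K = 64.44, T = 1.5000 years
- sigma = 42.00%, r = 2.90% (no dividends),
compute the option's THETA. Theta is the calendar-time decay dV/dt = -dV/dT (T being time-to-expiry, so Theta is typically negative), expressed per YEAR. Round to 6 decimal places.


Answer: Theta = -2.664863

Derivation:
d1 = 0.0885398220; d2 = -0.4258530239
phi(d1) = 0.3973816269; exp(-qT) = 1.0000000000; exp(-rT) = 0.9574325541
Theta = -S*exp(-qT)*phi(d1)*sigma/(2*sqrt(T)) + r*K*exp(-rT)*N(-d2) - q*S*exp(-qT)*N(-d1)
N(-d1) = 0.4647238176; N(-d2) = 0.6648925265; sqrt(T) = 1.2247448714
Term 1 = -56.5700 * 1.0000000000 * 0.3973816269 * 0.4200 / (2 * 1.2247448714) = -3.8544962492
Term 2 = 0.0290 * 64.4400 * 0.9574325541 * 0.6648925265 = 1.1896334609
Term 3 = 0 (no dividend yield, q = 0)
Theta = -3.8544962492 + (1.1896334609) + (0.0000000000) = -2.664863


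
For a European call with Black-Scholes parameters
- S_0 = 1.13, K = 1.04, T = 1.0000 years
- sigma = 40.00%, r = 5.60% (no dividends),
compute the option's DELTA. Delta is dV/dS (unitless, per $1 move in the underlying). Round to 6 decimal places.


Answer: Delta = 0.707980

Derivation:
d1 = 0.5474922989; d2 = 0.1474922989
phi(d1) = 0.3434161019; exp(-qT) = 1.0000000000; exp(-rT) = 0.9455391359
N(d1) = 0.7079797201
Delta = exp(-qT) * N(d1) = 1.0000000000 * 0.7079797201 = 0.707980


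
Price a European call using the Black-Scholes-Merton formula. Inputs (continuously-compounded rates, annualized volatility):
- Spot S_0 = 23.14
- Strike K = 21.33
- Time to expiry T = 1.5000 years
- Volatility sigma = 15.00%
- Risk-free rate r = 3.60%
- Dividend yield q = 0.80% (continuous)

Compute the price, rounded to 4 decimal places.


Answer: Price = 3.2454

Derivation:
d1 = (ln(S/K) + (r - q + 0.5*sigma^2) * T) / (sigma * sqrt(T)) = 0.76382270
d2 = d1 - sigma * sqrt(T) = 0.58011096
exp(-rT) = 0.94743211; exp(-qT) = 0.98807171
C = S_0 * exp(-qT) * N(d1) - K * exp(-rT) * N(d2)
N(d1) = 0.77751354; N(d2) = 0.71908010
C = 23.1400 * 0.98807171 * 0.77751354 - 21.3300 * 0.94743211 * 0.71908010 = 3.2454


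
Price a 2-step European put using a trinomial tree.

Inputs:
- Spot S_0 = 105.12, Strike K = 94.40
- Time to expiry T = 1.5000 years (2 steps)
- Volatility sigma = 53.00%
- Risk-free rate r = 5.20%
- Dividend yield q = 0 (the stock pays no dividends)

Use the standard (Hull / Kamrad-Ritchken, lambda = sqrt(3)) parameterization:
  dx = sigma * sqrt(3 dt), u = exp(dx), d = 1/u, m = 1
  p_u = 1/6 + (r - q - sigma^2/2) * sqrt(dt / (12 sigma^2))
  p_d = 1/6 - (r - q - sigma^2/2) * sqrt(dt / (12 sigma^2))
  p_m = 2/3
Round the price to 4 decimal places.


Answer: Price = V(0,0) = 14.9918

Derivation:
dt = T/N = 0.750000; dx = sigma*sqrt(3*dt) = 0.795000
u = exp(dx) = 2.214441; d = 1/u = 0.451581
p_u = 0.124945, p_m = 0.666667, p_d = 0.208388
Discount per step: exp(-r*dt) = 0.961751
Stock lattice S(k, j) with j the centered position index:
  k=0: S(0,+0) = 105.1200
  k=1: S(1,-1) = 47.4702; S(1,+0) = 105.1200; S(1,+1) = 232.7820
  k=2: S(2,-2) = 21.4367; S(2,-1) = 47.4702; S(2,+0) = 105.1200; S(2,+1) = 232.7820; S(2,+2) = 515.4821
Terminal payoffs V(N, j) = max(K - S_T, 0):
  V(2,-2) = 72.963340; V(2,-1) = 46.929781; V(2,+0) = 0.000000; V(2,+1) = 0.000000; V(2,+2) = 0.000000
Backward induction: V(k, j) = exp(-r*dt) * [p_u * V(k+1, j+1) + p_m * V(k+1, j) + p_d * V(k+1, j-1)]
  V(1,-1) = exp(-r*dt) * [p_u*0.000000 + p_m*46.929781 + p_d*72.963340] = 44.712975
  V(1,+0) = exp(-r*dt) * [p_u*0.000000 + p_m*0.000000 + p_d*46.929781] = 9.405557
  V(1,+1) = exp(-r*dt) * [p_u*0.000000 + p_m*0.000000 + p_d*0.000000] = 0.000000
  V(0,+0) = exp(-r*dt) * [p_u*0.000000 + p_m*9.405557 + p_d*44.712975] = 14.991804


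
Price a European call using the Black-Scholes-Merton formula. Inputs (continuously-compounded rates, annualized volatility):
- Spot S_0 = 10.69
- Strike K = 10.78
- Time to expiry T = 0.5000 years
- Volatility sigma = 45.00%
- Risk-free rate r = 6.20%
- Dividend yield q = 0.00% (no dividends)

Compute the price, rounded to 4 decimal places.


d1 = (ln(S/K) + (r - q + 0.5*sigma^2) * T) / (sigma * sqrt(T)) = 0.23017476
d2 = d1 - sigma * sqrt(T) = -0.08802329
exp(-rT) = 0.96947557; exp(-qT) = 1.00000000
C = S_0 * exp(-qT) * N(d1) - K * exp(-rT) * N(d2)
N(d1) = 0.59102201; N(d2) = 0.46492908
C = 10.6900 * 1.00000000 * 0.59102201 - 10.7800 * 0.96947557 * 0.46492908 = 1.4591

Answer: Price = 1.4591


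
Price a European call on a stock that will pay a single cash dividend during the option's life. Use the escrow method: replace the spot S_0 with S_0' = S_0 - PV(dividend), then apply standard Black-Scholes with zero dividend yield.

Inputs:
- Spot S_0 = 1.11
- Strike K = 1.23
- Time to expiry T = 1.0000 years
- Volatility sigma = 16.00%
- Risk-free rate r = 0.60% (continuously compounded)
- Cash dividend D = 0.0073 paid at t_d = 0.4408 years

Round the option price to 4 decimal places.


Answer: Price = 0.0290

Derivation:
PV(D) = D * exp(-r * t_d) = 0.0073 * 0.99735869 = 0.00728072
S_0' = S_0 - PV(D) = 1.1100 - 0.00728072 = 1.10271928
d1 = (ln(S_0'/K) + (r + sigma^2/2)*T) / (sigma*sqrt(T)) = -0.56521854
d2 = d1 - sigma*sqrt(T) = -0.72521854
exp(-rT) = 0.99401796
N(d1) = 0.28596256; N(d2) = 0.23415899
C = S_0' * N(d1) - K * exp(-rT) * N(d2) = 1.10271928 * 0.28596256 - 1.2300 * 0.99401796 * 0.23415899 = 0.0290


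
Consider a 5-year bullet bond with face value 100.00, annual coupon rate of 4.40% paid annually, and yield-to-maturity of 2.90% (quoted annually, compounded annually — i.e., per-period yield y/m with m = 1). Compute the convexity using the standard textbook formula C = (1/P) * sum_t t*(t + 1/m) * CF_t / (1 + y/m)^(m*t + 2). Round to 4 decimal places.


Answer: Convexity = 25.4048

Derivation:
Coupon per period c = face * coupon_rate / m = 4.400000
Periods per year m = 1; per-period yield y/m = 0.029000
Number of cashflows N = 5
Cashflows (t years, CF_t, discount factor 1/(1+y/m)^(m*t), PV):
  t = 1.0000: CF_t = 4.400000, DF = 0.971817, PV = 4.275996
  t = 2.0000: CF_t = 4.400000, DF = 0.944429, PV = 4.155487
  t = 3.0000: CF_t = 4.400000, DF = 0.917812, PV = 4.038374
  t = 4.0000: CF_t = 4.400000, DF = 0.891946, PV = 3.924562
  t = 5.0000: CF_t = 104.400000, DF = 0.866808, PV = 90.494800
Price P = sum_t PV_t = 106.889219
Convexity numerator sum_t t*(t + 1/m) * CF_t / (1+y/m)^(m*t + 2):
  t = 1.0000: term = 8.076748
  t = 2.0000: term = 23.547371
  t = 3.0000: term = 45.767485
  t = 4.0000: term = 74.129390
  t = 5.0000: term = 2563.977030
Convexity = (1/P) * sum = 2715.498023 / 106.889219 = 25.404789


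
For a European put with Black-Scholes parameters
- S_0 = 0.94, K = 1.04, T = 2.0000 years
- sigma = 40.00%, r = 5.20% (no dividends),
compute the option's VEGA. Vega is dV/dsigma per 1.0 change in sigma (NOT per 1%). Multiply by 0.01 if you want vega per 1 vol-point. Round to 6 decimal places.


Answer: Vega = 0.508797

Derivation:
d1 = 0.2879761011; d2 = -0.2777093238
phi(d1) = 0.3827383622; exp(-qT) = 1.0000000000; exp(-rT) = 0.9012252974
Vega = S * exp(-qT) * phi(d1) * sqrt(T) = 0.9400 * 1.0000000000 * 0.3827383622 * 1.4142135624 = 0.508797


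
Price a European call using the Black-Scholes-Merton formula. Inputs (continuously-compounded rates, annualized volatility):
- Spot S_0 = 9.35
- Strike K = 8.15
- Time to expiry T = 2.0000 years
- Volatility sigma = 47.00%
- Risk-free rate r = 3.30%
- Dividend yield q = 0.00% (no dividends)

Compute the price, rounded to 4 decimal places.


Answer: Price = 3.1692

Derivation:
d1 = (ln(S/K) + (r - q + 0.5*sigma^2) * T) / (sigma * sqrt(T)) = 0.63828937
d2 = d1 - sigma * sqrt(T) = -0.02639101
exp(-rT) = 0.93613086; exp(-qT) = 1.00000000
C = S_0 * exp(-qT) * N(d1) - K * exp(-rT) * N(d2)
N(d1) = 0.73835733; N(d2) = 0.48947273
C = 9.3500 * 1.00000000 * 0.73835733 - 8.1500 * 0.93613086 * 0.48947273 = 3.1692


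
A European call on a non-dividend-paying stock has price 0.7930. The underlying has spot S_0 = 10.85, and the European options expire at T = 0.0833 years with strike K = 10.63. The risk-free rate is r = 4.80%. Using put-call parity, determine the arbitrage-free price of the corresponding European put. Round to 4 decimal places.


Put-call parity: C - P = S_0 * exp(-qT) - K * exp(-rT).
S_0 * exp(-qT) = 10.8500 * 1.00000000 = 10.85000000
K * exp(-rT) = 10.6300 * 0.99600958 = 10.58758187
P = C - S*exp(-qT) + K*exp(-rT)
P = 0.7930 - 10.85000000 + 10.58758187 = 0.5306

Answer: Put price = 0.5306


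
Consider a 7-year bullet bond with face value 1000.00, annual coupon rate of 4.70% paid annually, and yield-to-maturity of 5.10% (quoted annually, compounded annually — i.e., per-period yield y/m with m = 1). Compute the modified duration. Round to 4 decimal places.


Answer: Modified duration = 5.8162

Derivation:
Coupon per period c = face * coupon_rate / m = 47.000000
Periods per year m = 1; per-period yield y/m = 0.051000
Number of cashflows N = 7
Cashflows (t years, CF_t, discount factor 1/(1+y/m)^(m*t), PV):
  t = 1.0000: CF_t = 47.000000, DF = 0.951475, PV = 44.719315
  t = 2.0000: CF_t = 47.000000, DF = 0.905304, PV = 42.549301
  t = 3.0000: CF_t = 47.000000, DF = 0.861374, PV = 40.484587
  t = 4.0000: CF_t = 47.000000, DF = 0.819576, PV = 38.520063
  t = 5.0000: CF_t = 47.000000, DF = 0.779806, PV = 36.650869
  t = 6.0000: CF_t = 47.000000, DF = 0.741965, PV = 34.872378
  t = 7.0000: CF_t = 1047.000000, DF = 0.705961, PV = 739.141640
Price P = sum_t PV_t = 976.938153
First compute Macaulay numerator sum_t t * PV_t:
  t * PV_t at t = 1.0000: 44.719315
  t * PV_t at t = 2.0000: 85.098601
  t * PV_t at t = 3.0000: 121.453760
  t * PV_t at t = 4.0000: 154.080254
  t * PV_t at t = 5.0000: 183.254346
  t * PV_t at t = 6.0000: 209.234267
  t * PV_t at t = 7.0000: 5173.991483
Macaulay duration D = 5971.832026 / 976.938153 = 6.112805
Modified duration = D / (1 + y/m) = 6.112805 / (1 + 0.051000) = 5.816179


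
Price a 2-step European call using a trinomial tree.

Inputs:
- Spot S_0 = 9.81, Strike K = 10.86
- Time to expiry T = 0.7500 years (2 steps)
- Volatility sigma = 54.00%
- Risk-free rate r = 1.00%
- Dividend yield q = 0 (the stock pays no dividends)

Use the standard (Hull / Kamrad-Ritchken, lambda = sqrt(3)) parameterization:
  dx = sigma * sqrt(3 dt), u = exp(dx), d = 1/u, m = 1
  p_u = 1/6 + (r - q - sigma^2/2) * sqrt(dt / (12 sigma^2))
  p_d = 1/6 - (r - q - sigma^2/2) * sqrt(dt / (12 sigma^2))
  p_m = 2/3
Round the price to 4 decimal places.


dt = T/N = 0.375000; dx = sigma*sqrt(3*dt) = 0.572756
u = exp(dx) = 1.773148; d = 1/u = 0.563969
p_u = 0.122211, p_m = 0.666667, p_d = 0.211123
Discount per step: exp(-r*dt) = 0.996257
Stock lattice S(k, j) with j the centered position index:
  k=0: S(0,+0) = 9.8100
  k=1: S(1,-1) = 5.5325; S(1,+0) = 9.8100; S(1,+1) = 17.3946
  k=2: S(2,-2) = 3.1202; S(2,-1) = 5.5325; S(2,+0) = 9.8100; S(2,+1) = 17.3946; S(2,+2) = 30.8432
Terminal payoffs V(N, j) = max(S_T - K, 0):
  V(2,-2) = 0.000000; V(2,-1) = 0.000000; V(2,+0) = 0.000000; V(2,+1) = 6.534582; V(2,+2) = 19.983168
Backward induction: V(k, j) = exp(-r*dt) * [p_u * V(k+1, j+1) + p_m * V(k+1, j) + p_d * V(k+1, j-1)]
  V(1,-1) = exp(-r*dt) * [p_u*0.000000 + p_m*0.000000 + p_d*0.000000] = 0.000000
  V(1,+0) = exp(-r*dt) * [p_u*6.534582 + p_m*0.000000 + p_d*0.000000] = 0.795606
  V(1,+1) = exp(-r*dt) * [p_u*19.983168 + p_m*6.534582 + p_d*0.000000] = 6.773096
  V(0,+0) = exp(-r*dt) * [p_u*6.773096 + p_m*0.795606 + p_d*0.000000] = 1.353065

Answer: Price = V(0,0) = 1.3531


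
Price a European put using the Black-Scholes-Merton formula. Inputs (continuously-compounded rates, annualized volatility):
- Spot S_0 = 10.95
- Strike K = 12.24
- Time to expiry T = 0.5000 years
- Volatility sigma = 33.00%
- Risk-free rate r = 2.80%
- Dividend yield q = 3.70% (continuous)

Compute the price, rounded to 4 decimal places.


d1 = (ln(S/K) + (r - q + 0.5*sigma^2) * T) / (sigma * sqrt(T)) = -0.37988699
d2 = d1 - sigma * sqrt(T) = -0.61323223
exp(-rT) = 0.98609754; exp(-qT) = 0.98167007
P = K * exp(-rT) * N(-d2) - S_0 * exp(-qT) * N(-d1)
N(-d1) = 0.64798535; N(-d2) = 0.73013860
P = 12.2400 * 0.98609754 * 0.73013860 - 10.9500 * 0.98167007 * 0.64798535 = 1.8473

Answer: Price = 1.8473


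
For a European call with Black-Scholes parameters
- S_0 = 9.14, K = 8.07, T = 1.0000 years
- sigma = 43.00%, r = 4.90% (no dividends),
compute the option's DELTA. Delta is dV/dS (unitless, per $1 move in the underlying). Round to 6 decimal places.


Answer: Delta = 0.731879

Derivation:
d1 = 0.6185044260; d2 = 0.1885044260
phi(d1) = 0.3294889716; exp(-qT) = 1.0000000000; exp(-rT) = 0.9521811297
N(d1) = 0.7318785594
Delta = exp(-qT) * N(d1) = 1.0000000000 * 0.7318785594 = 0.731879


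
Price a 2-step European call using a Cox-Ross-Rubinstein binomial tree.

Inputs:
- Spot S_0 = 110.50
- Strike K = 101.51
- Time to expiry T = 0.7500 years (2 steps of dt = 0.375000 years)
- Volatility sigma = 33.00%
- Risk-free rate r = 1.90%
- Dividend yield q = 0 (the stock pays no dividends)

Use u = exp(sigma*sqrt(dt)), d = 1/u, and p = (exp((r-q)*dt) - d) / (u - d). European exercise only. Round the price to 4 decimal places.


Answer: Price = V(0,0) = 18.1910

Derivation:
dt = T/N = 0.375000
u = exp(sigma*sqrt(dt)) = 1.223949; d = 1/u = 0.817027
p = (exp((r-q)*dt) - d) / (u - d) = 0.467223
Discount per step: exp(-r*dt) = 0.992900
Stock lattice S(k, i) with i counting down-moves:
  k=0: S(0,0) = 110.5000
  k=1: S(1,0) = 135.2464; S(1,1) = 90.2815
  k=2: S(2,0) = 165.5348; S(2,1) = 110.5000; S(2,2) = 73.7624
Terminal payoffs V(N, i) = max(S_T - K, 0):
  V(2,0) = 64.024781; V(2,1) = 8.990000; V(2,2) = 0.000000
Backward induction: V(k, i) = exp(-r*dt) * [p * V(k+1, i) + (1-p) * V(k+1, i+1)].
  V(1,0) = exp(-r*dt) * [p*64.024781 + (1-p)*8.990000] = 34.457105
  V(1,1) = exp(-r*dt) * [p*8.990000 + (1-p)*0.000000] = 4.170509
  V(0,0) = exp(-r*dt) * [p*34.457105 + (1-p)*4.170509] = 18.191015


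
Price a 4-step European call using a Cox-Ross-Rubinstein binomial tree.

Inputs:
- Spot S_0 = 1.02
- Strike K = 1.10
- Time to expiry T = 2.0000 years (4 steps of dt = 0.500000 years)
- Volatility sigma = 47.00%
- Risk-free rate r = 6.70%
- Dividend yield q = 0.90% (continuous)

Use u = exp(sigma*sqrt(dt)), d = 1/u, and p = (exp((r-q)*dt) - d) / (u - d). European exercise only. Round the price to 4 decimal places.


Answer: Price = V(0,0) = 0.2721

Derivation:
dt = T/N = 0.500000
u = exp(sigma*sqrt(dt)) = 1.394227; d = 1/u = 0.717243
p = (exp((r-q)*dt) - d) / (u - d) = 0.461136
Discount per step: exp(-r*dt) = 0.967055
Stock lattice S(k, i) with i counting down-moves:
  k=0: S(0,0) = 1.0200
  k=1: S(1,0) = 1.4221; S(1,1) = 0.7316
  k=2: S(2,0) = 1.9827; S(2,1) = 1.0200; S(2,2) = 0.5247
  k=3: S(3,0) = 2.7644; S(3,1) = 1.4221; S(3,2) = 0.7316; S(3,3) = 0.3764
  k=4: S(4,0) = 3.8542; S(4,1) = 1.9827; S(4,2) = 1.0200; S(4,3) = 0.5247; S(4,4) = 0.2699
Terminal payoffs V(N, i) = max(S_T - K, 0):
  V(4,0) = 2.754200; V(4,1) = 0.882746; V(4,2) = 0.000000; V(4,3) = 0.000000; V(4,4) = 0.000000
Backward induction: V(k, i) = exp(-r*dt) * [p * V(k+1, i) + (1-p) * V(k+1, i+1)].
  V(3,0) = exp(-r*dt) * [p*2.754200 + (1-p)*0.882746] = 1.688227
  V(3,1) = exp(-r*dt) * [p*0.882746 + (1-p)*0.000000] = 0.393655
  V(3,2) = exp(-r*dt) * [p*0.000000 + (1-p)*0.000000] = 0.000000
  V(3,3) = exp(-r*dt) * [p*0.000000 + (1-p)*0.000000] = 0.000000
  V(2,0) = exp(-r*dt) * [p*1.688227 + (1-p)*0.393655] = 0.957992
  V(2,1) = exp(-r*dt) * [p*0.393655 + (1-p)*0.000000] = 0.175548
  V(2,2) = exp(-r*dt) * [p*0.000000 + (1-p)*0.000000] = 0.000000
  V(1,0) = exp(-r*dt) * [p*0.957992 + (1-p)*0.175548] = 0.518690
  V(1,1) = exp(-r*dt) * [p*0.175548 + (1-p)*0.000000] = 0.078284
  V(0,0) = exp(-r*dt) * [p*0.518690 + (1-p)*0.078284] = 0.272101


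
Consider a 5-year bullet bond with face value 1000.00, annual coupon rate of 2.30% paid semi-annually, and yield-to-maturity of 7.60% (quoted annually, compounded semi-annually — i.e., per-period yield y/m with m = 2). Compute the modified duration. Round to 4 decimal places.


Answer: Modified duration = 4.5383

Derivation:
Coupon per period c = face * coupon_rate / m = 11.500000
Periods per year m = 2; per-period yield y/m = 0.038000
Number of cashflows N = 10
Cashflows (t years, CF_t, discount factor 1/(1+y/m)^(m*t), PV):
  t = 0.5000: CF_t = 11.500000, DF = 0.963391, PV = 11.078998
  t = 1.0000: CF_t = 11.500000, DF = 0.928122, PV = 10.673409
  t = 1.5000: CF_t = 11.500000, DF = 0.894145, PV = 10.282667
  t = 2.0000: CF_t = 11.500000, DF = 0.861411, PV = 9.906230
  t = 2.5000: CF_t = 11.500000, DF = 0.829876, PV = 9.543575
  t = 3.0000: CF_t = 11.500000, DF = 0.799495, PV = 9.194195
  t = 3.5000: CF_t = 11.500000, DF = 0.770227, PV = 8.857606
  t = 4.0000: CF_t = 11.500000, DF = 0.742030, PV = 8.533339
  t = 4.5000: CF_t = 11.500000, DF = 0.714865, PV = 8.220943
  t = 5.0000: CF_t = 1011.500000, DF = 0.688694, PV = 696.614246
Price P = sum_t PV_t = 782.905209
First compute Macaulay numerator sum_t t * PV_t:
  t * PV_t at t = 0.5000: 5.539499
  t * PV_t at t = 1.0000: 10.673409
  t * PV_t at t = 1.5000: 15.424001
  t * PV_t at t = 2.0000: 19.812461
  t * PV_t at t = 2.5000: 23.858937
  t * PV_t at t = 3.0000: 27.582586
  t * PV_t at t = 3.5000: 31.001622
  t * PV_t at t = 4.0000: 34.133357
  t * PV_t at t = 4.5000: 36.994245
  t * PV_t at t = 5.0000: 3483.071232
Macaulay duration D = 3688.091348 / 782.905209 = 4.710776
Modified duration = D / (1 + y/m) = 4.710776 / (1 + 0.038000) = 4.538320


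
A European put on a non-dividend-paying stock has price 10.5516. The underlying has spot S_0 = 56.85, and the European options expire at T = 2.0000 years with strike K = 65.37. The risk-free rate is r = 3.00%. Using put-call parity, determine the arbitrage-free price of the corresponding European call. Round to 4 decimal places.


Put-call parity: C - P = S_0 * exp(-qT) - K * exp(-rT).
S_0 * exp(-qT) = 56.8500 * 1.00000000 = 56.85000000
K * exp(-rT) = 65.3700 * 0.94176453 = 61.56314756
C = P + S*exp(-qT) - K*exp(-rT)
C = 10.5516 + 56.85000000 - 61.56314756 = 5.8385

Answer: Call price = 5.8385


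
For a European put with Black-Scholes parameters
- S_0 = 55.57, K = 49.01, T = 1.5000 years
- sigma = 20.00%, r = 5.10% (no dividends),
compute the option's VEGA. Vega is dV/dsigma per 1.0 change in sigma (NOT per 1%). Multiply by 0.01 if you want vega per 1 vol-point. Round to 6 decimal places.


Answer: Vega = 17.330075

Derivation:
d1 = 0.9476223734; d2 = 0.7026733991
phi(d1) = 0.2546328400; exp(-qT) = 1.0000000000; exp(-rT) = 0.9263529143
Vega = S * exp(-qT) * phi(d1) * sqrt(T) = 55.5700 * 1.0000000000 * 0.2546328400 * 1.2247448714 = 17.330075


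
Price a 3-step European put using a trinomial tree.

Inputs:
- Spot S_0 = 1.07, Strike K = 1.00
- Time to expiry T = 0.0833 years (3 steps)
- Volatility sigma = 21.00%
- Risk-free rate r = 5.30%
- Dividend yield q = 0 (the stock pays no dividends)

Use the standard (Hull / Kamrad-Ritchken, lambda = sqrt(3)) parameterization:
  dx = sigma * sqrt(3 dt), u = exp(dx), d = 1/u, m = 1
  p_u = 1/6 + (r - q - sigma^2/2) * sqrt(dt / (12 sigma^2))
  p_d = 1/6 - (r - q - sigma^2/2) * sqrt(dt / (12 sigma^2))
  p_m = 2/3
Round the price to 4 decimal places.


Answer: Price = V(0,0) = 0.0031

Derivation:
dt = T/N = 0.027767; dx = sigma*sqrt(3*dt) = 0.060610
u = exp(dx) = 1.062484; d = 1/u = 0.941191
p_u = 0.173756, p_m = 0.666667, p_d = 0.159577
Discount per step: exp(-r*dt) = 0.998529
Stock lattice S(k, j) with j the centered position index:
  k=0: S(0,+0) = 1.0700
  k=1: S(1,-1) = 1.0071; S(1,+0) = 1.0700; S(1,+1) = 1.1369
  k=2: S(2,-2) = 0.9478; S(2,-1) = 1.0071; S(2,+0) = 1.0700; S(2,+1) = 1.1369; S(2,+2) = 1.2079
  k=3: S(3,-3) = 0.8921; S(3,-2) = 0.9478; S(3,-1) = 1.0071; S(3,+0) = 1.0700; S(3,+1) = 1.1369; S(3,+2) = 1.2079; S(3,+3) = 1.2834
Terminal payoffs V(N, j) = max(K - S_T, 0):
  V(3,-3) = 0.107894; V(3,-2) = 0.052152; V(3,-1) = 0.000000; V(3,+0) = 0.000000; V(3,+1) = 0.000000; V(3,+2) = 0.000000; V(3,+3) = 0.000000
Backward induction: V(k, j) = exp(-r*dt) * [p_u * V(k+1, j+1) + p_m * V(k+1, j) + p_d * V(k+1, j-1)]
  V(2,-2) = exp(-r*dt) * [p_u*0.000000 + p_m*0.052152 + p_d*0.107894] = 0.051909
  V(2,-1) = exp(-r*dt) * [p_u*0.000000 + p_m*0.000000 + p_d*0.052152] = 0.008310
  V(2,+0) = exp(-r*dt) * [p_u*0.000000 + p_m*0.000000 + p_d*0.000000] = 0.000000
  V(2,+1) = exp(-r*dt) * [p_u*0.000000 + p_m*0.000000 + p_d*0.000000] = 0.000000
  V(2,+2) = exp(-r*dt) * [p_u*0.000000 + p_m*0.000000 + p_d*0.000000] = 0.000000
  V(1,-1) = exp(-r*dt) * [p_u*0.000000 + p_m*0.008310 + p_d*0.051909] = 0.013803
  V(1,+0) = exp(-r*dt) * [p_u*0.000000 + p_m*0.000000 + p_d*0.008310] = 0.001324
  V(1,+1) = exp(-r*dt) * [p_u*0.000000 + p_m*0.000000 + p_d*0.000000] = 0.000000
  V(0,+0) = exp(-r*dt) * [p_u*0.000000 + p_m*0.001324 + p_d*0.013803] = 0.003081


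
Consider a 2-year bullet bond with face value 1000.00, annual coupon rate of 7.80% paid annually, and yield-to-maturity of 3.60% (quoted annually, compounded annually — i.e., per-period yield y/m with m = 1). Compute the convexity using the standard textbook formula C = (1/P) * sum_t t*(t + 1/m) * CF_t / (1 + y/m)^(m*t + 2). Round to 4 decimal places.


Coupon per period c = face * coupon_rate / m = 78.000000
Periods per year m = 1; per-period yield y/m = 0.036000
Number of cashflows N = 2
Cashflows (t years, CF_t, discount factor 1/(1+y/m)^(m*t), PV):
  t = 1.0000: CF_t = 78.000000, DF = 0.965251, PV = 75.289575
  t = 2.0000: CF_t = 1078.000000, DF = 0.931709, PV = 1004.382761
Price P = sum_t PV_t = 1079.672336
Convexity numerator sum_t t*(t + 1/m) * CF_t / (1+y/m)^(m*t + 2):
  t = 1.0000: term = 140.296014
  t = 2.0000: term = 5614.757315
Convexity = (1/P) * sum = 5755.053329 / 1079.672336 = 5.330370

Answer: Convexity = 5.3304


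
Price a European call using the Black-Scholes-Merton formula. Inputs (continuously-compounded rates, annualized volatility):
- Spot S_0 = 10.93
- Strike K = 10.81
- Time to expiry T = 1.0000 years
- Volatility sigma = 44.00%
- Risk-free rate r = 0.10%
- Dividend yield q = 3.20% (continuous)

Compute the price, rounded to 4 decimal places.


d1 = (ln(S/K) + (r - q + 0.5*sigma^2) * T) / (sigma * sqrt(T)) = 0.17463561
d2 = d1 - sigma * sqrt(T) = -0.26536439
exp(-rT) = 0.99900050; exp(-qT) = 0.96850658
C = S_0 * exp(-qT) * N(d1) - K * exp(-rT) * N(d2)
N(d1) = 0.56931702; N(d2) = 0.39536438
C = 10.9300 * 0.96850658 * 0.56931702 - 10.8100 * 0.99900050 * 0.39536438 = 1.7570

Answer: Price = 1.7570


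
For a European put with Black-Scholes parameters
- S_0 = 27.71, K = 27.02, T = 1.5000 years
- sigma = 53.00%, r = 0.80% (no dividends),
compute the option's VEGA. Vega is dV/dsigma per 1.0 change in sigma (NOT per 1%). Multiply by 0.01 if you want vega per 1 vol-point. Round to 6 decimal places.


Answer: Vega = 12.587032

Derivation:
d1 = 0.3818908971; d2 = -0.2672238848
phi(d1) = 0.3708866229; exp(-qT) = 1.0000000000; exp(-rT) = 0.9880717129
Vega = S * exp(-qT) * phi(d1) * sqrt(T) = 27.7100 * 1.0000000000 * 0.3708866229 * 1.2247448714 = 12.587032


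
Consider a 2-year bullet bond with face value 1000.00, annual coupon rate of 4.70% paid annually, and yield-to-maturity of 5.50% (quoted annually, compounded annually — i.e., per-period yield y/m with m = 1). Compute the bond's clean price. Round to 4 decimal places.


Coupon per period c = face * coupon_rate / m = 47.000000
Periods per year m = 1; per-period yield y/m = 0.055000
Number of cashflows N = 2
Cashflows (t years, CF_t, discount factor 1/(1+y/m)^(m*t), PV):
  t = 1.0000: CF_t = 47.000000, DF = 0.947867, PV = 44.549763
  t = 2.0000: CF_t = 1047.000000, DF = 0.898452, PV = 940.679679
Price P = sum_t PV_t = 985.229442

Answer: Price = 985.2294


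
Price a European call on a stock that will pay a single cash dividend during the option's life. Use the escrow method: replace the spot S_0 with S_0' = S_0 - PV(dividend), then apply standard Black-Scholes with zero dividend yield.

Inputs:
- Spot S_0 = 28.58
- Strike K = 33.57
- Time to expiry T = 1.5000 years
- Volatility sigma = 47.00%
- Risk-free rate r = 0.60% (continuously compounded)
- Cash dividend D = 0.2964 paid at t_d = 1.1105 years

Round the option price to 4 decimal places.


Answer: Price = 4.7466

Derivation:
PV(D) = D * exp(-r * t_d) = 0.2964 * 0.99335915 = 0.29443165
S_0' = S_0 - PV(D) = 28.5800 - 0.29443165 = 28.28556835
d1 = (ln(S_0'/K) + (r + sigma^2/2)*T) / (sigma*sqrt(T)) = 0.00589599
d2 = d1 - sigma*sqrt(T) = -0.56973410
exp(-rT) = 0.99104038
N(d1) = 0.50235215; N(d2) = 0.28442903
C = S_0' * N(d1) - K * exp(-rT) * N(d2) = 28.28556835 * 0.50235215 - 33.5700 * 0.99104038 * 0.28442903 = 4.7466


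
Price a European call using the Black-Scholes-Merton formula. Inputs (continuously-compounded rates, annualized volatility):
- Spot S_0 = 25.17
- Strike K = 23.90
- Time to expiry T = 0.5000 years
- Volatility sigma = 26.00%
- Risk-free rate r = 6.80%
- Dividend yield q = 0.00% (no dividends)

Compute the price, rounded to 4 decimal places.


d1 = (ln(S/K) + (r - q + 0.5*sigma^2) * T) / (sigma * sqrt(T)) = 0.55847484
d2 = d1 - sigma * sqrt(T) = 0.37462708
exp(-rT) = 0.96657150; exp(-qT) = 1.00000000
C = S_0 * exp(-qT) * N(d1) - K * exp(-rT) * N(d2)
N(d1) = 0.71173991; N(d2) = 0.64603108
C = 25.1700 * 1.00000000 * 0.71173991 - 23.9000 * 0.96657150 * 0.64603108 = 2.9905

Answer: Price = 2.9905


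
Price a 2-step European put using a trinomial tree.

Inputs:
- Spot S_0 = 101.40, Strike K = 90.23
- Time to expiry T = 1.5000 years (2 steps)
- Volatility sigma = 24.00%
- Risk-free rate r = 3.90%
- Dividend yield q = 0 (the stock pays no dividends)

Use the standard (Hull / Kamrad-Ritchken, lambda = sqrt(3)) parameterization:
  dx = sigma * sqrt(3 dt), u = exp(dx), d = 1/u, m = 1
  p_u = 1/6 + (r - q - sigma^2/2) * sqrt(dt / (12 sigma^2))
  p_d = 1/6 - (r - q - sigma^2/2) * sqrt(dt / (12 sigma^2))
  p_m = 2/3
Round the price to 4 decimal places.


dt = T/N = 0.750000; dx = sigma*sqrt(3*dt) = 0.360000
u = exp(dx) = 1.433329; d = 1/u = 0.697676
p_u = 0.177292, p_m = 0.666667, p_d = 0.156042
Discount per step: exp(-r*dt) = 0.971174
Stock lattice S(k, j) with j the centered position index:
  k=0: S(0,+0) = 101.4000
  k=1: S(1,-1) = 70.7444; S(1,+0) = 101.4000; S(1,+1) = 145.3396
  k=2: S(2,-2) = 49.3567; S(2,-1) = 70.7444; S(2,+0) = 101.4000; S(2,+1) = 145.3396; S(2,+2) = 208.3195
Terminal payoffs V(N, j) = max(K - S_T, 0):
  V(2,-2) = 40.873321; V(2,-1) = 19.485621; V(2,+0) = 0.000000; V(2,+1) = 0.000000; V(2,+2) = 0.000000
Backward induction: V(k, j) = exp(-r*dt) * [p_u * V(k+1, j+1) + p_m * V(k+1, j) + p_d * V(k+1, j-1)]
  V(1,-1) = exp(-r*dt) * [p_u*0.000000 + p_m*19.485621 + p_d*40.873321] = 18.810036
  V(1,+0) = exp(-r*dt) * [p_u*0.000000 + p_m*0.000000 + p_d*19.485621] = 2.952920
  V(1,+1) = exp(-r*dt) * [p_u*0.000000 + p_m*0.000000 + p_d*0.000000] = 0.000000
  V(0,+0) = exp(-r*dt) * [p_u*0.000000 + p_m*2.952920 + p_d*18.810036] = 4.762405

Answer: Price = V(0,0) = 4.7624


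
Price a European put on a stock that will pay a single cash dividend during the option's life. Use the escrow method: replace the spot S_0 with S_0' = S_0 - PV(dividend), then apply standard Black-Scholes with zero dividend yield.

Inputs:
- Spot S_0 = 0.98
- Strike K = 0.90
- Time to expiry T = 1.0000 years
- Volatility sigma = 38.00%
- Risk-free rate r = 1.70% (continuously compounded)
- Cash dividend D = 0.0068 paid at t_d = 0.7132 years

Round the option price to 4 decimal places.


Answer: Price = 0.1001

Derivation:
PV(D) = D * exp(-r * t_d) = 0.0068 * 0.98794880 = 0.00671805
S_0' = S_0 - PV(D) = 0.9800 - 0.00671805 = 0.97328195
d1 = (ln(S_0'/K) + (r + sigma^2/2)*T) / (sigma*sqrt(T)) = 0.44073434
d2 = d1 - sigma*sqrt(T) = 0.06073434
exp(-rT) = 0.98314368
N(-d1) = 0.32970267; N(-d2) = 0.47578539
P = K * exp(-rT) * N(-d2) - S_0' * N(-d1) = 0.9000 * 0.98314368 * 0.47578539 - 0.97328195 * 0.32970267 = 0.1001
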